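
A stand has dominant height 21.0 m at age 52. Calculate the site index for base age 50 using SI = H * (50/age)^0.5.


50/52 = 0.961538
(0.961538)^0.5 = 0.980580
SI = 21.0 * 0.980580 = 20.5922 ≈ 20.6 m

20.6 m


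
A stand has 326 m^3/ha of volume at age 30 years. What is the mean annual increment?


MAI = 326 / 30 = 10.8667 ≈ 10.87 m^3/ha/yr

10.87 m^3/ha/yr


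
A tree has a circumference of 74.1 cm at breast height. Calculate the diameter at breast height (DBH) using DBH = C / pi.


DBH = C / pi = 74.1 / 3.141593 = 23.5868 ≈ 23.59 cm

23.59 cm


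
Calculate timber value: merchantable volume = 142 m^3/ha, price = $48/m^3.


Value = 142 * 48 = $6816/ha

$6816/ha


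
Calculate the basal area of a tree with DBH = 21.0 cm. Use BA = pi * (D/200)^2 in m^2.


D/200 = 21.0/200 = 0.105 m
(D/200)^2 = 0.105^2 = 0.011025
BA = 3.141593 * 0.011025 = 0.0346361 ≈ 0.0346 m^2

0.0346 m^2


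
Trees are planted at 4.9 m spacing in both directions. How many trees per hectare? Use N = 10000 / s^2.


N = 10000 / 4.9^2 = 10000 / 24.01 = 416.493 ≈ 416 trees/ha

416 trees/ha


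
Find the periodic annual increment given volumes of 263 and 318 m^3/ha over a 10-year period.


PAI = (V2 - V1) / period = (318 - 263) / 10 = 55 / 10 = 5.50 m^3/ha/yr

5.50 m^3/ha/yr


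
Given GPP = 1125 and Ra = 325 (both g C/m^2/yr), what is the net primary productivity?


NPP = GPP - Ra = 1125 - 325 = 800 g C/m^2/yr

800 g C/m^2/yr


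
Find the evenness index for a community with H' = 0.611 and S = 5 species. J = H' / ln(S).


ln(5) = 1.60944
J = H' / ln(S) = 0.611 / 1.60944 = 0.379635 ≈ 0.3796

0.3796


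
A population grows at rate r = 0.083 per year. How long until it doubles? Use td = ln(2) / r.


td = ln(2) / 0.083 = 0.693147 / 0.083 = 8.35117 ≈ 8.4 years

8.4 years


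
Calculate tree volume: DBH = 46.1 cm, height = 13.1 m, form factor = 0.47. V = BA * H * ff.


(D/200)^2 = (46.1/200)^2 = 0.2305^2 = 0.05313025
BA = 3.141593 * 0.05313025 = 0.166914 m^2
V = 0.166914 * 13.1 * 0.47 = 1.02769 ≈ 1.028 m^3

1.028 m^3


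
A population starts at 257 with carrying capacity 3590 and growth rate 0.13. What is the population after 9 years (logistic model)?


(K - N0)/N0 = (3590 - 257)/257 = 3333/257 = 12.9689
r*t = 0.13 * 9 = 1.17; exp(-1.17) = 0.310367
12.9689 * 0.310367 = 4.02512
1 + 4.02512 = 5.02512
N = 3590 / 5.02512 = 714.411 ≈ 714

714


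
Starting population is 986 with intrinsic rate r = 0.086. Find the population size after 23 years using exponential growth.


r*t = 0.086 * 23 = 1.978
exp(1.978) = 7.22827
N = 986 * 7.22827 = 7127.07 ≈ 7127

7127


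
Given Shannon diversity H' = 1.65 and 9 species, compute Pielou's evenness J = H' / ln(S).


ln(9) = 2.19722
J = H' / ln(S) = 1.65 / 2.19722 = 0.750949 ≈ 0.7509

0.7509


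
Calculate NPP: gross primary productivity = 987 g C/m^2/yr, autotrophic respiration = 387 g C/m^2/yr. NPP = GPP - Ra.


NPP = GPP - Ra = 987 - 387 = 600 g C/m^2/yr

600 g C/m^2/yr


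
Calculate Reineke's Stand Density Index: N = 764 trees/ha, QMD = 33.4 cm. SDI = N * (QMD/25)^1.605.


QMD/25 = 33.4/25 = 1.336
(1.336)^1.605 = exp(1.605 * ln(1.336)) = exp(1.605 * 0.289680) = exp(0.464936) = 1.59191
SDI = 764 * 1.59191 = 1216.22 ≈ 1216

1216


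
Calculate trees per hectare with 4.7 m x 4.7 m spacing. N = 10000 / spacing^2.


N = 10000 / 4.7^2 = 10000 / 22.09 = 452.694 ≈ 453 trees/ha

453 trees/ha


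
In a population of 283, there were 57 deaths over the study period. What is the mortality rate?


Mortality rate = 57 / 283 = 0.201413 ≈ 0.2014

0.2014


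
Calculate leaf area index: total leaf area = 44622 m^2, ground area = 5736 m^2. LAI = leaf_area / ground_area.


LAI = 44622 / 5736 = 7.7793 ≈ 7.78

7.78


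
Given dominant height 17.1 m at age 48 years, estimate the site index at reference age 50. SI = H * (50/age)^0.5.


50/48 = 1.04167
(1.04167)^0.5 = 1.02062
SI = 17.1 * 1.02062 = 17.4526 ≈ 17.5 m

17.5 m


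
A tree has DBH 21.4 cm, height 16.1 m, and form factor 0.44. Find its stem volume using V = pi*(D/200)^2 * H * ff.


(D/200)^2 = (21.4/200)^2 = 0.107^2 = 0.011449
BA = 3.141593 * 0.011449 = 0.0359681 m^2
V = 0.0359681 * 16.1 * 0.44 = 0.254798 ≈ 0.255 m^3

0.255 m^3


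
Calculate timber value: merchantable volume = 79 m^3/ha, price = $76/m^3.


Value = 79 * 76 = $6004/ha

$6004/ha


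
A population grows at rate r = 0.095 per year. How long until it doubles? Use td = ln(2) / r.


td = ln(2) / 0.095 = 0.693147 / 0.095 = 7.29628 ≈ 7.3 years

7.3 years


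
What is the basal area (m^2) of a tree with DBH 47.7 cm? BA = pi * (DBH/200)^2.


D/200 = 47.7/200 = 0.2385 m
(D/200)^2 = 0.2385^2 = 0.05688225
BA = 3.141593 * 0.05688225 = 0.178701 ≈ 0.1787 m^2

0.1787 m^2


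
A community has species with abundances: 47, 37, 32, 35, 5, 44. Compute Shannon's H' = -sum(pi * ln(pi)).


Total N = 47 + 37 + 32 + 35 + 5 + 44 = 200
Per-species terms:
  p = 47/200 = 0.235000; ln(p) = -1.448170; p*ln(p) = 0.235000 * (-1.448170) = -0.340320
  p = 37/200 = 0.185000; ln(p) = -1.687399; p*ln(p) = 0.185000 * (-1.687399) = -0.312169
  p = 32/200 = 0.160000; ln(p) = -1.832581; p*ln(p) = 0.160000 * (-1.832581) = -0.293213
  p = 35/200 = 0.175000; ln(p) = -1.742969; p*ln(p) = 0.175000 * (-1.742969) = -0.305020
  p = 5/200 = 0.025000; ln(p) = -3.688879; p*ln(p) = 0.025000 * (-3.688879) = -0.092222
  p = 44/200 = 0.220000; ln(p) = -1.514128; p*ln(p) = 0.220000 * (-1.514128) = -0.333108
sum(p*ln(p)) = (-0.340320) + (-0.312169) + (-0.293213) + (-0.305020) + (-0.092222) + (-0.333108) = -1.676052
H' = -(-1.676052) = 1.676052 ≈ 1.6761

1.6761


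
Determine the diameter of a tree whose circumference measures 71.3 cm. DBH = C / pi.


DBH = C / pi = 71.3 / 3.141593 = 22.6955 ≈ 22.70 cm

22.70 cm


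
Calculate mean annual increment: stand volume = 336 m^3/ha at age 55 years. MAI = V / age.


MAI = 336 / 55 = 6.1091 ≈ 6.11 m^3/ha/yr

6.11 m^3/ha/yr


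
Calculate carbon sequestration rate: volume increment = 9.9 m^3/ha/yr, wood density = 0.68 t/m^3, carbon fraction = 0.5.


C = 9.9 * 0.68 * 0.5 = 3.366 ≈ 3.37 t C/ha/yr

3.37 t C/ha/yr


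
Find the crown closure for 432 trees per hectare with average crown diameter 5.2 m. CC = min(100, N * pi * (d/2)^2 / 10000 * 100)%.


(d/2)^2 = (5.2/2)^2 = 2.6^2 = 6.76
Crown area = 3.141593 * 6.76 = 21.2372 m^2
N * area / 10000 * 100 = 432 * 21.2372 / 10000 * 100 = 91.7447
CC = min(100, 91.7447) = 91.7447 ≈ 91.7%

91.7%


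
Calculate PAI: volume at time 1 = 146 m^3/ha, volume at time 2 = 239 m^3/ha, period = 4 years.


PAI = (V2 - V1) / period = (239 - 146) / 4 = 93 / 4 = 23.25 m^3/ha/yr

23.25 m^3/ha/yr


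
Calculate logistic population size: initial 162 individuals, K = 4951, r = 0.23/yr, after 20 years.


(K - N0)/N0 = (4951 - 162)/162 = 4789/162 = 29.5617
r*t = 0.23 * 20 = 4.6; exp(-4.6) = 0.0100518
29.5617 * 0.0100518 = 0.297148
1 + 0.297148 = 1.29715
N = 4951 / 1.29715 = 3816.83 ≈ 3817

3817


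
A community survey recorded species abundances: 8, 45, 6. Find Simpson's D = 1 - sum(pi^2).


Total N = 8 + 45 + 6 = 59
Per-species terms:
  p = 8/59 = 0.135593; p^2 = 0.135593^2 = 0.018385
  p = 45/59 = 0.762712; p^2 = 0.762712^2 = 0.581730
  p = 6/59 = 0.101695; p^2 = 0.101695^2 = 0.010342
sum(p^2) = 0.018385 + 0.581730 + 0.010342 = 0.610457
D = 1 - 0.610457 = 0.389543 ≈ 0.3895

0.3895


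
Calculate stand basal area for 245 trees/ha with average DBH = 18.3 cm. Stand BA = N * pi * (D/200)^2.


(D/200)^2 = (18.3/200)^2 = 0.0915^2 = 0.00837225
Individual BA = 3.141593 * 0.00837225 = 0.0263022 m^2
Stand BA = 245 * 0.0263022 = 6.44404 ≈ 6.44 m^2/ha

6.44 m^2/ha


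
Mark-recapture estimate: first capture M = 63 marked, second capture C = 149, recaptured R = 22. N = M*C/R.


N = M * C / R = 63 * 149 / 22 = 9387 / 22 = 426.68 ≈ 427

427 individuals


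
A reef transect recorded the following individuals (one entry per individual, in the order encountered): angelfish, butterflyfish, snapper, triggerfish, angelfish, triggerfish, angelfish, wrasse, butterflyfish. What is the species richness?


Total individuals logged = 9
Distinct species (count of individuals): angelfish (3), butterflyfish (2), snapper (1), triggerfish (2), wrasse (1)
Species richness = number of distinct species = 5

5


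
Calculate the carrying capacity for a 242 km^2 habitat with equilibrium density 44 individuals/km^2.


K = 44 * 242 = 10648 individuals

10648 individuals


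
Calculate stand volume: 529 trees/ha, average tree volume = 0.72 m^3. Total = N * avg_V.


V_stand = 529 * 0.72 = 380.88 ≈ 380.9 m^3/ha

380.9 m^3/ha


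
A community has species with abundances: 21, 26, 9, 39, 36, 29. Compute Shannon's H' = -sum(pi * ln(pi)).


Total N = 21 + 26 + 9 + 39 + 36 + 29 = 160
Per-species terms:
  p = 21/160 = 0.131250; ln(p) = -2.030651; p*ln(p) = 0.131250 * (-2.030651) = -0.266523
  p = 26/160 = 0.162500; ln(p) = -1.817077; p*ln(p) = 0.162500 * (-1.817077) = -0.295275
  p = 9/160 = 0.056250; ln(p) = -2.877949; p*ln(p) = 0.056250 * (-2.877949) = -0.161885
  p = 39/160 = 0.243750; ln(p) = -1.411612; p*ln(p) = 0.243750 * (-1.411612) = -0.344080
  p = 36/160 = 0.225000; ln(p) = -1.491655; p*ln(p) = 0.225000 * (-1.491655) = -0.335622
  p = 29/160 = 0.181250; ln(p) = -1.707878; p*ln(p) = 0.181250 * (-1.707878) = -0.309553
sum(p*ln(p)) = (-0.266523) + (-0.295275) + (-0.161885) + (-0.344080) + (-0.335622) + (-0.309553) = -1.712938
H' = -(-1.712938) = 1.712938 ≈ 1.7129

1.7129


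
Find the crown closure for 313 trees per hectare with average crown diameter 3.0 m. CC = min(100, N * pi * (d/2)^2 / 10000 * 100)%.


(d/2)^2 = (3.0/2)^2 = 1.5^2 = 2.25
Crown area = 3.141593 * 2.25 = 7.06858 m^2
N * area / 10000 * 100 = 313 * 7.06858 / 10000 * 100 = 22.1247
CC = min(100, 22.1247) = 22.1247 ≈ 22.1%

22.1%


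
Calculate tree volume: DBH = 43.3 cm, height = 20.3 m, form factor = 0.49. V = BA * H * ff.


(D/200)^2 = (43.3/200)^2 = 0.2165^2 = 0.04687225
BA = 3.141593 * 0.04687225 = 0.147254 m^2
V = 0.147254 * 20.3 * 0.49 = 1.46474 ≈ 1.465 m^3

1.465 m^3


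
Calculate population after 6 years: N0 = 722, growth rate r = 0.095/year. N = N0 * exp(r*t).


r*t = 0.095 * 6 = 0.57
exp(0.57) = 1.76827
N = 722 * 1.76827 = 1276.69 ≈ 1277

1277


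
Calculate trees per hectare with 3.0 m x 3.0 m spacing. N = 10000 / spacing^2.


N = 10000 / 3.0^2 = 10000 / 9 = 1111.11 ≈ 1111 trees/ha

1111 trees/ha


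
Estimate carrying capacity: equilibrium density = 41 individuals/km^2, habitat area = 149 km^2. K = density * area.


K = 41 * 149 = 6109 individuals

6109 individuals


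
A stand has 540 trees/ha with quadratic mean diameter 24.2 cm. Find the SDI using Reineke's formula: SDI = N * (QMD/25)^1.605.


QMD/25 = 24.2/25 = 0.968
(0.968)^1.605 = exp(1.605 * ln(0.968)) = exp(1.605 * (-0.0325232)) = exp(-0.0521997) = 0.949139
SDI = 540 * 0.949139 = 512.535 ≈ 513

513


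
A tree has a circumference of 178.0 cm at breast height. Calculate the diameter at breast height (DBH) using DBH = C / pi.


DBH = C / pi = 178.0 / 3.141593 = 56.6592 ≈ 56.66 cm

56.66 cm


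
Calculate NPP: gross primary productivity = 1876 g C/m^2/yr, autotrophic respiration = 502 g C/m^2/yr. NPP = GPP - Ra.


NPP = GPP - Ra = 1876 - 502 = 1374 g C/m^2/yr

1374 g C/m^2/yr


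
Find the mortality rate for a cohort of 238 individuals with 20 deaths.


Mortality rate = 20 / 238 = 0.084034 ≈ 0.0840

0.0840


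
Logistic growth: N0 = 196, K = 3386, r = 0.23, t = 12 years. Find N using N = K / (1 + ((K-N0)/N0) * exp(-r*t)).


(K - N0)/N0 = (3386 - 196)/196 = 3190/196 = 16.2755
r*t = 0.23 * 12 = 2.76; exp(-2.76) = 0.0632918
16.2755 * 0.0632918 = 1.03011
1 + 1.03011 = 2.03011
N = 3386 / 2.03011 = 1667.89 ≈ 1668

1668


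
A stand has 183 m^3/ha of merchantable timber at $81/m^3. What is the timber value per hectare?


Value = 183 * 81 = $14823/ha

$14823/ha


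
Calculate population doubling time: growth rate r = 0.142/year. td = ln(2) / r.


td = ln(2) / 0.142 = 0.693147 / 0.142 = 4.88132 ≈ 4.9 years

4.9 years


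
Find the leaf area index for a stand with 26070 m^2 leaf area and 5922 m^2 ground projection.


LAI = 26070 / 5922 = 4.4022 ≈ 4.40

4.40


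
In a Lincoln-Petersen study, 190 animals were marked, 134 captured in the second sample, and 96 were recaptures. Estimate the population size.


N = M * C / R = 190 * 134 / 96 = 25460 / 96 = 265.21 ≈ 265

265 individuals


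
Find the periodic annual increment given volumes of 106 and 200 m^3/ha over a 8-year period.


PAI = (V2 - V1) / period = (200 - 106) / 8 = 94 / 8 = 11.75 m^3/ha/yr

11.75 m^3/ha/yr


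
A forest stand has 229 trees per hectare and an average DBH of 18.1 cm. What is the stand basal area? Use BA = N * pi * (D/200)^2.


(D/200)^2 = (18.1/200)^2 = 0.0905^2 = 0.00819025
Individual BA = 3.141593 * 0.00819025 = 0.0257304 m^2
Stand BA = 229 * 0.0257304 = 5.89226 ≈ 5.89 m^2/ha

5.89 m^2/ha


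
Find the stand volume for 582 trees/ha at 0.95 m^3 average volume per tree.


V_stand = 582 * 0.95 = 552.9 m^3/ha

552.9 m^3/ha


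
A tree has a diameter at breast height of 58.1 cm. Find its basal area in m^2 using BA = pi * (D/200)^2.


D/200 = 58.1/200 = 0.2905 m
(D/200)^2 = 0.2905^2 = 0.08439025
BA = 3.141593 * 0.08439025 = 0.265120 ≈ 0.2651 m^2

0.2651 m^2


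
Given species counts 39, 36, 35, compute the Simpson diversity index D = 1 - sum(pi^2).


Total N = 39 + 36 + 35 = 110
Per-species terms:
  p = 39/110 = 0.354545; p^2 = 0.354545^2 = 0.125702
  p = 36/110 = 0.327273; p^2 = 0.327273^2 = 0.107108
  p = 35/110 = 0.318182; p^2 = 0.318182^2 = 0.101240
sum(p^2) = 0.125702 + 0.107108 + 0.101240 = 0.334050
D = 1 - 0.334050 = 0.665950 ≈ 0.6660

0.6660


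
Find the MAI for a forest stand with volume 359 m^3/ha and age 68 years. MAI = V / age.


MAI = 359 / 68 = 5.2794 ≈ 5.28 m^3/ha/yr

5.28 m^3/ha/yr


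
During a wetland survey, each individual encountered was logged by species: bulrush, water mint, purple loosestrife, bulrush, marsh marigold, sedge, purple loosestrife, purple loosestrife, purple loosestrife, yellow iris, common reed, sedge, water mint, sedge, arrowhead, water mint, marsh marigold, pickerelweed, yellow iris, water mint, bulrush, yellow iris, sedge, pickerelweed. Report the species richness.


Total individuals logged = 24
Distinct species (count of individuals): bulrush (3), water mint (4), purple loosestrife (4), marsh marigold (2), sedge (4), yellow iris (3), common reed (1), arrowhead (1), pickerelweed (2)
Species richness = number of distinct species = 9

9


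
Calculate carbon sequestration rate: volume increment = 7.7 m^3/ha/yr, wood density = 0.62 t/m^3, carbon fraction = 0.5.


C = 7.7 * 0.62 * 0.5 = 2.387 ≈ 2.39 t C/ha/yr

2.39 t C/ha/yr


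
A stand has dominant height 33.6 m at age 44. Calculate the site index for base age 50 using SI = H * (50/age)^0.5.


50/44 = 1.13636
(1.13636)^0.5 = 1.06600
SI = 33.6 * 1.06600 = 35.8176 ≈ 35.8 m

35.8 m


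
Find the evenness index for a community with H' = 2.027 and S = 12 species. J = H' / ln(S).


ln(12) = 2.48491
J = H' / ln(S) = 2.027 / 2.48491 = 0.815724 ≈ 0.8157

0.8157


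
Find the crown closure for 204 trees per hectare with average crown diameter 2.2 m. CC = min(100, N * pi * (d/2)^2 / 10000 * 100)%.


(d/2)^2 = (2.2/2)^2 = 1.1^2 = 1.21
Crown area = 3.141593 * 1.21 = 3.80133 m^2
N * area / 10000 * 100 = 204 * 3.80133 / 10000 * 100 = 7.75471
CC = min(100, 7.75471) = 7.75471 ≈ 7.8%

7.8%


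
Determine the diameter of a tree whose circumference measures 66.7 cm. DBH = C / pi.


DBH = C / pi = 66.7 / 3.141593 = 21.2313 ≈ 21.23 cm

21.23 cm


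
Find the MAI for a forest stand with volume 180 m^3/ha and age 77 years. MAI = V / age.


MAI = 180 / 77 = 2.3377 ≈ 2.34 m^3/ha/yr

2.34 m^3/ha/yr


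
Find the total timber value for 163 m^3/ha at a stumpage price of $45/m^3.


Value = 163 * 45 = $7335/ha

$7335/ha


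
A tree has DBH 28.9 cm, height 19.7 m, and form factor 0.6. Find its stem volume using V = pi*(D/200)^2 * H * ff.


(D/200)^2 = (28.9/200)^2 = 0.1445^2 = 0.02088025
BA = 3.141593 * 0.02088025 = 0.0655972 m^2
V = 0.0655972 * 19.7 * 0.6 = 0.775359 ≈ 0.775 m^3

0.775 m^3


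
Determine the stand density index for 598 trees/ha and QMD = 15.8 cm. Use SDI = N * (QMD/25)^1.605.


QMD/25 = 15.8/25 = 0.632
(0.632)^1.605 = exp(1.605 * ln(0.632)) = exp(1.605 * (-0.458866)) = exp(-0.736480) = 0.478796
SDI = 598 * 0.478796 = 286.320 ≈ 286

286


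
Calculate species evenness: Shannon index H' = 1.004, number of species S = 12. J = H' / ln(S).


ln(12) = 2.48491
J = H' / ln(S) = 1.004 / 2.48491 = 0.404039 ≈ 0.4040

0.4040


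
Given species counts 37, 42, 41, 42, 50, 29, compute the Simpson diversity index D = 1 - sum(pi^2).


Total N = 37 + 42 + 41 + 42 + 50 + 29 = 241
Per-species terms:
  p = 37/241 = 0.153527; p^2 = 0.153527^2 = 0.023571
  p = 42/241 = 0.174274; p^2 = 0.174274^2 = 0.030371
  p = 41/241 = 0.170124; p^2 = 0.170124^2 = 0.028942
  p = 42/241 = 0.174274; p^2 = 0.174274^2 = 0.030371
  p = 50/241 = 0.207469; p^2 = 0.207469^2 = 0.043043
  p = 29/241 = 0.120332; p^2 = 0.120332^2 = 0.014480
sum(p^2) = 0.023571 + 0.030371 + 0.028942 + 0.030371 + 0.043043 + 0.014480 = 0.170778
D = 1 - 0.170778 = 0.829222 ≈ 0.8292

0.8292


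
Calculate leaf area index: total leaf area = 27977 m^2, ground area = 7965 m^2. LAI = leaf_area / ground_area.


LAI = 27977 / 7965 = 3.5125 ≈ 3.51

3.51


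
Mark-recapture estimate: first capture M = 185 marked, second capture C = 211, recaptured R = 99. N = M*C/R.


N = M * C / R = 185 * 211 / 99 = 39035 / 99 = 394.29 ≈ 394

394 individuals


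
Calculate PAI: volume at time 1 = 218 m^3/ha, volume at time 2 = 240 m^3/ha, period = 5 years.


PAI = (V2 - V1) / period = (240 - 218) / 5 = 22 / 5 = 4.40 m^3/ha/yr

4.40 m^3/ha/yr


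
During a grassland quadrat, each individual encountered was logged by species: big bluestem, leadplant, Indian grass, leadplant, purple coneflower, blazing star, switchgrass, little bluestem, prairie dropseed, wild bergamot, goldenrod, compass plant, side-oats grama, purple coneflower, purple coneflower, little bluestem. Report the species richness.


Total individuals logged = 16
Distinct species (count of individuals): big bluestem (1), leadplant (2), Indian grass (1), purple coneflower (3), blazing star (1), switchgrass (1), little bluestem (2), prairie dropseed (1), wild bergamot (1), goldenrod (1), compass plant (1), side-oats grama (1)
Species richness = number of distinct species = 12

12


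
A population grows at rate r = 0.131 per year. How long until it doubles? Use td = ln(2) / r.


td = ln(2) / 0.131 = 0.693147 / 0.131 = 5.29120 ≈ 5.3 years

5.3 years


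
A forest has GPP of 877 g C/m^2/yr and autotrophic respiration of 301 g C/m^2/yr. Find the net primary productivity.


NPP = GPP - Ra = 877 - 301 = 576 g C/m^2/yr

576 g C/m^2/yr


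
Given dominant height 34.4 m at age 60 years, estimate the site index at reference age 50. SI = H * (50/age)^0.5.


50/60 = 0.833333
(0.833333)^0.5 = 0.912871
SI = 34.4 * 0.912871 = 31.4028 ≈ 31.4 m

31.4 m


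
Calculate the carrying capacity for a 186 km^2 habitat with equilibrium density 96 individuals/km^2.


K = 96 * 186 = 17856 individuals

17856 individuals


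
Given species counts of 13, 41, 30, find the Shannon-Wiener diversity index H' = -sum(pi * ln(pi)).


Total N = 13 + 41 + 30 = 84
Per-species terms:
  p = 13/84 = 0.154762; ln(p) = -1.865867; p*ln(p) = 0.154762 * (-1.865867) = -0.288765
  p = 41/84 = 0.488095; ln(p) = -0.717245; p*ln(p) = 0.488095 * (-0.717245) = -0.350084
  p = 30/84 = 0.357143; ln(p) = -1.029619; p*ln(p) = 0.357143 * (-1.029619) = -0.367721
sum(p*ln(p)) = (-0.288765) + (-0.350084) + (-0.367721) = -1.006570
H' = -(-1.006570) = 1.006570 ≈ 1.0066

1.0066


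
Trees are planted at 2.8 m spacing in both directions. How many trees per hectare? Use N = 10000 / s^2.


N = 10000 / 2.8^2 = 10000 / 7.84 = 1275.51 ≈ 1276 trees/ha

1276 trees/ha


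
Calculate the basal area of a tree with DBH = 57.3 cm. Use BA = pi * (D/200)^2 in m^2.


D/200 = 57.3/200 = 0.2865 m
(D/200)^2 = 0.2865^2 = 0.08208225
BA = 3.141593 * 0.08208225 = 0.257869 ≈ 0.2579 m^2

0.2579 m^2


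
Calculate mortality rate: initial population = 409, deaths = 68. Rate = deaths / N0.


Mortality rate = 68 / 409 = 0.166259 ≈ 0.1663

0.1663


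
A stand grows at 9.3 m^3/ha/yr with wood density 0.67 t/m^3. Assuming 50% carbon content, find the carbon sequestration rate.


C = 9.3 * 0.67 * 0.5 = 3.1155 ≈ 3.12 t C/ha/yr

3.12 t C/ha/yr


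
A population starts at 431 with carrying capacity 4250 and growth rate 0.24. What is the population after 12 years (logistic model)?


(K - N0)/N0 = (4250 - 431)/431 = 3819/431 = 8.86079
r*t = 0.24 * 12 = 2.88; exp(-2.88) = 0.0561348
8.86079 * 0.0561348 = 0.497399
1 + 0.497399 = 1.49740
N = 4250 / 1.49740 = 2838.25 ≈ 2838

2838


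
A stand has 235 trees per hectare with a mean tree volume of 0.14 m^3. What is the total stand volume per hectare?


V_stand = 235 * 0.14 = 32.9 m^3/ha

32.9 m^3/ha


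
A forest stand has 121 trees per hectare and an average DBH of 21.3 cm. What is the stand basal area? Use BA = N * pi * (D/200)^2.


(D/200)^2 = (21.3/200)^2 = 0.1065^2 = 0.01134225
Individual BA = 3.141593 * 0.01134225 = 0.0356327 m^2
Stand BA = 121 * 0.0356327 = 4.31156 ≈ 4.31 m^2/ha

4.31 m^2/ha


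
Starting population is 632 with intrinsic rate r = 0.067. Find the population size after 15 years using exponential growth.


r*t = 0.067 * 15 = 1.005
exp(1.005) = 2.73191
N = 632 * 2.73191 = 1726.57 ≈ 1727

1727


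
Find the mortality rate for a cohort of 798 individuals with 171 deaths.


Mortality rate = 171 / 798 = 0.214286 ≈ 0.2143

0.2143


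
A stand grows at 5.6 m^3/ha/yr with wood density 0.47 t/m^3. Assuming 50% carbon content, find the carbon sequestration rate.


C = 5.6 * 0.47 * 0.5 = 1.316 ≈ 1.32 t C/ha/yr

1.32 t C/ha/yr


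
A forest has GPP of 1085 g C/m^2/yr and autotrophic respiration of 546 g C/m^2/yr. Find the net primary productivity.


NPP = GPP - Ra = 1085 - 546 = 539 g C/m^2/yr

539 g C/m^2/yr


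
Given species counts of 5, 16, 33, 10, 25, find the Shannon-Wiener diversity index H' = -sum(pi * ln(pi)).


Total N = 5 + 16 + 33 + 10 + 25 = 89
Per-species terms:
  p = 5/89 = 0.056180; ln(p) = -2.879194; p*ln(p) = 0.056180 * (-2.879194) = -0.161753
  p = 16/89 = 0.179775; ln(p) = -1.716049; p*ln(p) = 0.179775 * (-1.716049) = -0.308503
  p = 33/89 = 0.370787; ln(p) = -0.992128; p*ln(p) = 0.370787 * (-0.992128) = -0.367868
  p = 10/89 = 0.112360; ln(p) = -2.186047; p*ln(p) = 0.112360 * (-2.186047) = -0.245624
  p = 25/89 = 0.280899; ln(p) = -1.269760; p*ln(p) = 0.280899 * (-1.269760) = -0.356674
sum(p*ln(p)) = (-0.161753) + (-0.308503) + (-0.367868) + (-0.245624) + (-0.356674) = -1.440422
H' = -(-1.440422) = 1.440422 ≈ 1.4404

1.4404


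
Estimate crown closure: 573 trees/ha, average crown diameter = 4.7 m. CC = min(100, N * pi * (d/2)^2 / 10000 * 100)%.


(d/2)^2 = (4.7/2)^2 = 2.35^2 = 5.5225
Crown area = 3.141593 * 5.5225 = 17.3494 m^2
N * area / 10000 * 100 = 573 * 17.3494 / 10000 * 100 = 99.4121
CC = min(100, 99.4121) = 99.4121 ≈ 99.4%

99.4%


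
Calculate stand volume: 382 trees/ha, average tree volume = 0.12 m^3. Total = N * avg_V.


V_stand = 382 * 0.12 = 45.84 ≈ 45.8 m^3/ha

45.8 m^3/ha


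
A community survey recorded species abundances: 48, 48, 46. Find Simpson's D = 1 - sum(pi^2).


Total N = 48 + 48 + 46 = 142
Per-species terms:
  p = 48/142 = 0.338028; p^2 = 0.338028^2 = 0.114263
  p = 48/142 = 0.338028; p^2 = 0.338028^2 = 0.114263
  p = 46/142 = 0.323944; p^2 = 0.323944^2 = 0.104940
sum(p^2) = 0.114263 + 0.114263 + 0.104940 = 0.333466
D = 1 - 0.333466 = 0.666534 ≈ 0.6665

0.6665


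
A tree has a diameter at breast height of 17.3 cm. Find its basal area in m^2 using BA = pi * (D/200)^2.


D/200 = 17.3/200 = 0.0865 m
(D/200)^2 = 0.0865^2 = 0.00748225
BA = 3.141593 * 0.00748225 = 0.0235062 ≈ 0.0235 m^2

0.0235 m^2


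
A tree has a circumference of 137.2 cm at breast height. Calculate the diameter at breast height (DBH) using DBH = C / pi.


DBH = C / pi = 137.2 / 3.141593 = 43.6721 ≈ 43.67 cm

43.67 cm


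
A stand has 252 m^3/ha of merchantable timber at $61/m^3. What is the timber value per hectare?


Value = 252 * 61 = $15372/ha

$15372/ha


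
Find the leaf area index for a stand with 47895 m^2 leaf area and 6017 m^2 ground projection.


LAI = 47895 / 6017 = 7.9599 ≈ 7.96

7.96


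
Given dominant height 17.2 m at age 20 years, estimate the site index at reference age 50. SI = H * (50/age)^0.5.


50/20 = 2.50000
(2.50000)^0.5 = 1.58114
SI = 17.2 * 1.58114 = 27.1956 ≈ 27.2 m

27.2 m


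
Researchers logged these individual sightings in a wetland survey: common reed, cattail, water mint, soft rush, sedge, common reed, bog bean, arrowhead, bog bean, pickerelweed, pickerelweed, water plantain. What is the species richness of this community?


Total individuals logged = 12
Distinct species (count of individuals): common reed (2), cattail (1), water mint (1), soft rush (1), sedge (1), bog bean (2), arrowhead (1), pickerelweed (2), water plantain (1)
Species richness = number of distinct species = 9

9


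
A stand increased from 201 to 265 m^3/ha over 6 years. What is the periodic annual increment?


PAI = (V2 - V1) / period = (265 - 201) / 6 = 64 / 6 = 10.6667 ≈ 10.67 m^3/ha/yr

10.67 m^3/ha/yr


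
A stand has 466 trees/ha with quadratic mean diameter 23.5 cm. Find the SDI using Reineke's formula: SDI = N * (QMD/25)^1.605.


QMD/25 = 23.5/25 = 0.94
(0.94)^1.605 = exp(1.605 * ln(0.94)) = exp(1.605 * (-0.0618754)) = exp(-0.0993100) = 0.905462
SDI = 466 * 0.905462 = 421.945 ≈ 422

422


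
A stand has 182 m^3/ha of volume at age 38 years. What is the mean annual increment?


MAI = 182 / 38 = 4.7895 ≈ 4.79 m^3/ha/yr

4.79 m^3/ha/yr


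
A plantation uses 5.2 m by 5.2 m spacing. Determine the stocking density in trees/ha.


N = 10000 / 5.2^2 = 10000 / 27.04 = 369.822 ≈ 370 trees/ha

370 trees/ha


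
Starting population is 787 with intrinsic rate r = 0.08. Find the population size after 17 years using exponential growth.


r*t = 0.08 * 17 = 1.36
exp(1.36) = 3.89619
N = 787 * 3.89619 = 3066.30 ≈ 3066

3066


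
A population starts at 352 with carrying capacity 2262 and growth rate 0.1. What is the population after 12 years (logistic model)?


(K - N0)/N0 = (2262 - 352)/352 = 1910/352 = 5.42614
r*t = 0.1 * 12 = 1.2; exp(-1.2) = 0.301194
5.42614 * 0.301194 = 1.63432
1 + 1.63432 = 2.63432
N = 2262 / 2.63432 = 858.666 ≈ 859

859


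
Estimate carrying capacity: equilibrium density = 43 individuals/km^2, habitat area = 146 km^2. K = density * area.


K = 43 * 146 = 6278 individuals

6278 individuals


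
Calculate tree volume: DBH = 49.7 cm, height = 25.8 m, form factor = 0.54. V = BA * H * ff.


(D/200)^2 = (49.7/200)^2 = 0.2485^2 = 0.06175225
BA = 3.141593 * 0.06175225 = 0.194000 m^2
V = 0.194000 * 25.8 * 0.54 = 2.70281 ≈ 2.703 m^3

2.703 m^3


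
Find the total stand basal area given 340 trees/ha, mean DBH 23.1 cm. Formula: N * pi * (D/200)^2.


(D/200)^2 = (23.1/200)^2 = 0.1155^2 = 0.01334025
Individual BA = 3.141593 * 0.01334025 = 0.0419096 m^2
Stand BA = 340 * 0.0419096 = 14.2493 ≈ 14.25 m^2/ha

14.25 m^2/ha


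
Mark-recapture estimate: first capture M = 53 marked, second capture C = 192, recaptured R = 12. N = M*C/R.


N = M * C / R = 53 * 192 / 12 = 10176 / 12 = 848

848 individuals


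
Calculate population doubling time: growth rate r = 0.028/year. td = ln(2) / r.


td = ln(2) / 0.028 = 0.693147 / 0.028 = 24.7553 ≈ 24.8 years

24.8 years


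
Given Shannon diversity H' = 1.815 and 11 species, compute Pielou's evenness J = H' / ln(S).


ln(11) = 2.39790
J = H' / ln(S) = 1.815 / 2.39790 = 0.756912 ≈ 0.7569

0.7569


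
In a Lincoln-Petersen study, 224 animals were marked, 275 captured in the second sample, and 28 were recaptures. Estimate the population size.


N = M * C / R = 224 * 275 / 28 = 61600 / 28 = 2200

2200 individuals


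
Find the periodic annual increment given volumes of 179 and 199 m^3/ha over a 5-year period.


PAI = (V2 - V1) / period = (199 - 179) / 5 = 20 / 5 = 4.00 m^3/ha/yr

4.00 m^3/ha/yr


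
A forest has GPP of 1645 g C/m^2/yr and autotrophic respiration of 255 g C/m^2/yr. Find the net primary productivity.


NPP = GPP - Ra = 1645 - 255 = 1390 g C/m^2/yr

1390 g C/m^2/yr


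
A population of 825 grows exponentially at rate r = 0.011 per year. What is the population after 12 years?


r*t = 0.011 * 12 = 0.132
exp(0.132) = 1.14111
N = 825 * 1.14111 = 941.416 ≈ 941

941


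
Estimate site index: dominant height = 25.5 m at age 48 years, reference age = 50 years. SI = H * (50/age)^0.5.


50/48 = 1.04167
(1.04167)^0.5 = 1.02062
SI = 25.5 * 1.02062 = 26.0258 ≈ 26.0 m

26.0 m


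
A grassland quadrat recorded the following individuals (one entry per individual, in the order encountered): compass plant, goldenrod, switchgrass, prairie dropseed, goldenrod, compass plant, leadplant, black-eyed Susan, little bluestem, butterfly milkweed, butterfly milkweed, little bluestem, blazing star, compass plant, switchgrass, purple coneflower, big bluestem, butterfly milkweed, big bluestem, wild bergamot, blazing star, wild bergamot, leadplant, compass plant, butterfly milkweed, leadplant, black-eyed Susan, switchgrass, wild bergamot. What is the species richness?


Total individuals logged = 29
Distinct species (count of individuals): compass plant (4), goldenrod (2), switchgrass (3), prairie dropseed (1), leadplant (3), black-eyed Susan (2), little bluestem (2), butterfly milkweed (4), blazing star (2), purple coneflower (1), big bluestem (2), wild bergamot (3)
Species richness = number of distinct species = 12

12


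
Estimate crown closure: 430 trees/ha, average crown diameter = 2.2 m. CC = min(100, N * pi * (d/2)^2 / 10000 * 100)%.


(d/2)^2 = (2.2/2)^2 = 1.1^2 = 1.21
Crown area = 3.141593 * 1.21 = 3.80133 m^2
N * area / 10000 * 100 = 430 * 3.80133 / 10000 * 100 = 16.3457
CC = min(100, 16.3457) = 16.3457 ≈ 16.3%

16.3%


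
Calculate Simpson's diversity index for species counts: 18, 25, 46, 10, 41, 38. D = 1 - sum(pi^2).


Total N = 18 + 25 + 46 + 10 + 41 + 38 = 178
Per-species terms:
  p = 18/178 = 0.101124; p^2 = 0.101124^2 = 0.010226
  p = 25/178 = 0.140449; p^2 = 0.140449^2 = 0.019726
  p = 46/178 = 0.258427; p^2 = 0.258427^2 = 0.066785
  p = 10/178 = 0.056180; p^2 = 0.056180^2 = 0.003156
  p = 41/178 = 0.230337; p^2 = 0.230337^2 = 0.053055
  p = 38/178 = 0.213483; p^2 = 0.213483^2 = 0.045575
sum(p^2) = 0.010226 + 0.019726 + 0.066785 + 0.003156 + 0.053055 + 0.045575 = 0.198523
D = 1 - 0.198523 = 0.801477 ≈ 0.8015

0.8015


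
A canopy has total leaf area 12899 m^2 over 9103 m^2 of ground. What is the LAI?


LAI = 12899 / 9103 = 1.4170 ≈ 1.42

1.42


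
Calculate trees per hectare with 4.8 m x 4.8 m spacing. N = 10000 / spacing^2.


N = 10000 / 4.8^2 = 10000 / 23.04 = 434.028 ≈ 434 trees/ha

434 trees/ha


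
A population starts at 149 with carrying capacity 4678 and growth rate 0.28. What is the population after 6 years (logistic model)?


(K - N0)/N0 = (4678 - 149)/149 = 4529/149 = 30.3960
r*t = 0.28 * 6 = 1.68; exp(-1.68) = 0.186374
30.3960 * 0.186374 = 5.66502
1 + 5.66502 = 6.66502
N = 4678 / 6.66502 = 701.873 ≈ 702

702


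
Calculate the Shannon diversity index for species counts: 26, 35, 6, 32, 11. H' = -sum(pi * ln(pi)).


Total N = 26 + 35 + 6 + 32 + 11 = 110
Per-species terms:
  p = 26/110 = 0.236364; ln(p) = -1.442382; p*ln(p) = 0.236364 * (-1.442382) = -0.340927
  p = 35/110 = 0.318182; ln(p) = -1.145132; p*ln(p) = 0.318182 * (-1.145132) = -0.364360
  p = 6/110 = 0.054545; ln(p) = -2.908729; p*ln(p) = 0.054545 * (-2.908729) = -0.158657
  p = 32/110 = 0.290909; ln(p) = -1.234745; p*ln(p) = 0.290909 * (-1.234745) = -0.359198
  p = 11/110 = 0.100000; ln(p) = -2.302585; p*ln(p) = 0.100000 * (-2.302585) = -0.230259
sum(p*ln(p)) = (-0.340927) + (-0.364360) + (-0.158657) + (-0.359198) + (-0.230259) = -1.453401
H' = -(-1.453401) = 1.453401 ≈ 1.4534

1.4534


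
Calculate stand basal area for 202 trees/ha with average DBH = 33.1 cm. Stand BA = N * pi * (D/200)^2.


(D/200)^2 = (33.1/200)^2 = 0.1655^2 = 0.02739025
Individual BA = 3.141593 * 0.02739025 = 0.0860490 m^2
Stand BA = 202 * 0.0860490 = 17.3819 ≈ 17.38 m^2/ha

17.38 m^2/ha


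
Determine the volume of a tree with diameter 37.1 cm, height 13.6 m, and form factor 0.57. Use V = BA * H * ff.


(D/200)^2 = (37.1/200)^2 = 0.1855^2 = 0.03441025
BA = 3.141593 * 0.03441025 = 0.108103 m^2
V = 0.108103 * 13.6 * 0.57 = 0.838014 ≈ 0.838 m^3

0.838 m^3


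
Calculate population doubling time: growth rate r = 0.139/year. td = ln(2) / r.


td = ln(2) / 0.139 = 0.693147 / 0.139 = 4.98667 ≈ 5.0 years

5.0 years


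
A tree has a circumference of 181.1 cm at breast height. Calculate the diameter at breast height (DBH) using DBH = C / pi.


DBH = C / pi = 181.1 / 3.141593 = 57.6459 ≈ 57.65 cm

57.65 cm


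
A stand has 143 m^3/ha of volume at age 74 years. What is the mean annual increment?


MAI = 143 / 74 = 1.9324 ≈ 1.93 m^3/ha/yr

1.93 m^3/ha/yr


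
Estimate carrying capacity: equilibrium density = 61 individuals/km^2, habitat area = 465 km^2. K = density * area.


K = 61 * 465 = 28365 individuals

28365 individuals


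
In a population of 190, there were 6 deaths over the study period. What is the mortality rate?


Mortality rate = 6 / 190 = 0.031579 ≈ 0.0316

0.0316


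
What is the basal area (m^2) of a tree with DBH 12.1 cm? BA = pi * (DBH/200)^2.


D/200 = 12.1/200 = 0.0605 m
(D/200)^2 = 0.0605^2 = 0.00366025
BA = 3.141593 * 0.00366025 = 0.0114990 ≈ 0.0115 m^2

0.0115 m^2


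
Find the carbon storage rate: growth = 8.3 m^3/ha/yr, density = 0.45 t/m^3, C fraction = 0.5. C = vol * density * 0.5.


C = 8.3 * 0.45 * 0.5 = 1.8675 ≈ 1.87 t C/ha/yr

1.87 t C/ha/yr


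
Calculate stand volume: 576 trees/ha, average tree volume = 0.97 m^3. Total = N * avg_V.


V_stand = 576 * 0.97 = 558.72 ≈ 558.7 m^3/ha

558.7 m^3/ha


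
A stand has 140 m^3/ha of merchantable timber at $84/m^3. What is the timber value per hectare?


Value = 140 * 84 = $11760/ha

$11760/ha


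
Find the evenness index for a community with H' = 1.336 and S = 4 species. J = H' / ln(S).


ln(4) = 1.38629
J = H' / ln(S) = 1.336 / 1.38629 = 0.963723 ≈ 0.9637

0.9637


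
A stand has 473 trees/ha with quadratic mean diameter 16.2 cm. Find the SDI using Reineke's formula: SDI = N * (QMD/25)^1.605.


QMD/25 = 16.2/25 = 0.648
(0.648)^1.605 = exp(1.605 * ln(0.648)) = exp(1.605 * (-0.433865)) = exp(-0.696353) = 0.498400
SDI = 473 * 0.498400 = 235.743 ≈ 236

236


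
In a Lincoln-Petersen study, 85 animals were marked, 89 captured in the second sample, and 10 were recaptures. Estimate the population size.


N = M * C / R = 85 * 89 / 10 = 7565 / 10 = 756.50 ≈ 757

757 individuals


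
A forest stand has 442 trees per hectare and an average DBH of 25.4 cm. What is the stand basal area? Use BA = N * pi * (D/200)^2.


(D/200)^2 = (25.4/200)^2 = 0.127^2 = 0.016129
Individual BA = 3.141593 * 0.016129 = 0.0506708 m^2
Stand BA = 442 * 0.0506708 = 22.3965 ≈ 22.40 m^2/ha

22.40 m^2/ha


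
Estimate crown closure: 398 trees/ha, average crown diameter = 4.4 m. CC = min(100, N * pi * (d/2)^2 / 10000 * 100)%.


(d/2)^2 = (4.4/2)^2 = 2.2^2 = 4.84
Crown area = 3.141593 * 4.84 = 15.2053 m^2
N * area / 10000 * 100 = 398 * 15.2053 / 10000 * 100 = 60.5171
CC = min(100, 60.5171) = 60.5171 ≈ 60.5%

60.5%


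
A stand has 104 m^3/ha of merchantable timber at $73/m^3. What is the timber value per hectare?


Value = 104 * 73 = $7592/ha

$7592/ha


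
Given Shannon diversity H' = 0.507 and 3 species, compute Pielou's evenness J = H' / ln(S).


ln(3) = 1.09861
J = H' / ln(S) = 0.507 / 1.09861 = 0.461492 ≈ 0.4615

0.4615


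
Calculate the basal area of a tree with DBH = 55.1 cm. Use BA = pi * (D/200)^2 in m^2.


D/200 = 55.1/200 = 0.2755 m
(D/200)^2 = 0.2755^2 = 0.07590025
BA = 3.141593 * 0.07590025 = 0.238448 ≈ 0.2384 m^2

0.2384 m^2


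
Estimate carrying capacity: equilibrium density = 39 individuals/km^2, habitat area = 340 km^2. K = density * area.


K = 39 * 340 = 13260 individuals

13260 individuals


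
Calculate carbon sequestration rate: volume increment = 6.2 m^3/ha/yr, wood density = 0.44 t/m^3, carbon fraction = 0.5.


C = 6.2 * 0.44 * 0.5 = 1.364 ≈ 1.36 t C/ha/yr

1.36 t C/ha/yr


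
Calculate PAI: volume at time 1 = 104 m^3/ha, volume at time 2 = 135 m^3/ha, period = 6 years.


PAI = (V2 - V1) / period = (135 - 104) / 6 = 31 / 6 = 5.1667 ≈ 5.17 m^3/ha/yr

5.17 m^3/ha/yr


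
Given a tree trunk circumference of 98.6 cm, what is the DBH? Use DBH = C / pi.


DBH = C / pi = 98.6 / 3.141593 = 31.3854 ≈ 31.39 cm

31.39 cm


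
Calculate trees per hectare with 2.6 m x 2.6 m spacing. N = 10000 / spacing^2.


N = 10000 / 2.6^2 = 10000 / 6.76 = 1479.29 ≈ 1479 trees/ha

1479 trees/ha


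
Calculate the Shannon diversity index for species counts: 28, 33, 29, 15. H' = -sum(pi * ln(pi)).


Total N = 28 + 33 + 29 + 15 = 105
Per-species terms:
  p = 28/105 = 0.266667; ln(p) = -1.321755; p*ln(p) = 0.266667 * (-1.321755) = -0.352468
  p = 33/105 = 0.314286; ln(p) = -1.157452; p*ln(p) = 0.314286 * (-1.157452) = -0.363771
  p = 29/105 = 0.276190; ln(p) = -1.286666; p*ln(p) = 0.276190 * (-1.286666) = -0.355364
  p = 15/105 = 0.142857; ln(p) = -1.945911; p*ln(p) = 0.142857 * (-1.945911) = -0.277987
sum(p*ln(p)) = (-0.352468) + (-0.363771) + (-0.355364) + (-0.277987) = -1.349590
H' = -(-1.349590) = 1.349590 ≈ 1.3496

1.3496


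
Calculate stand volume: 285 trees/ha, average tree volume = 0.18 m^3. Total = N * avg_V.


V_stand = 285 * 0.18 = 51.3 m^3/ha

51.3 m^3/ha


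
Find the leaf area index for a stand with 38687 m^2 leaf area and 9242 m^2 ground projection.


LAI = 38687 / 9242 = 4.1860 ≈ 4.19

4.19


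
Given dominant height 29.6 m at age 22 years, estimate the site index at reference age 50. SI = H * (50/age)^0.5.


50/22 = 2.27273
(2.27273)^0.5 = 1.50756
SI = 29.6 * 1.50756 = 44.6238 ≈ 44.6 m

44.6 m


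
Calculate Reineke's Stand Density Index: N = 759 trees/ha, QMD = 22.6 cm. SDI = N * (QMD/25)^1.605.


QMD/25 = 22.6/25 = 0.904
(0.904)^1.605 = exp(1.605 * ln(0.904)) = exp(1.605 * (-0.100926)) = exp(-0.161986) = 0.850453
SDI = 759 * 0.850453 = 645.494 ≈ 645

645


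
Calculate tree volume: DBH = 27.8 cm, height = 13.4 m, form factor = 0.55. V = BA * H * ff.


(D/200)^2 = (27.8/200)^2 = 0.139^2 = 0.019321
BA = 3.141593 * 0.019321 = 0.0606987 m^2
V = 0.0606987 * 13.4 * 0.55 = 0.447349 ≈ 0.447 m^3

0.447 m^3


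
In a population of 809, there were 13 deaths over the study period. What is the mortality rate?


Mortality rate = 13 / 809 = 0.016069 ≈ 0.0161

0.0161


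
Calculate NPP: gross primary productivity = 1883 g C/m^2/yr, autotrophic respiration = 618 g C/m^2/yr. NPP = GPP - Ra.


NPP = GPP - Ra = 1883 - 618 = 1265 g C/m^2/yr

1265 g C/m^2/yr


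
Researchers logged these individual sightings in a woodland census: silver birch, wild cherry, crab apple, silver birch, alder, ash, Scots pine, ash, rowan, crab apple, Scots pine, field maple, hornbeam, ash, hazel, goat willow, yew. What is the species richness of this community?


Total individuals logged = 17
Distinct species (count of individuals): silver birch (2), wild cherry (1), crab apple (2), alder (1), ash (3), Scots pine (2), rowan (1), field maple (1), hornbeam (1), hazel (1), goat willow (1), yew (1)
Species richness = number of distinct species = 12

12
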